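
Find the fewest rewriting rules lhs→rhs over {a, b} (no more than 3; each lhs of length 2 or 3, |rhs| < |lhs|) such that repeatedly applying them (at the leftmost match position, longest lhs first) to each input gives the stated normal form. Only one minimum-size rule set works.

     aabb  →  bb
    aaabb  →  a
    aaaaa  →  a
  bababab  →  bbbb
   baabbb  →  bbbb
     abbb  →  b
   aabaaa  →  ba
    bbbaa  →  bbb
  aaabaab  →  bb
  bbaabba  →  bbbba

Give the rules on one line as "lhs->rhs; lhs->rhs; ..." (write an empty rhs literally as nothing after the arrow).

aa->; ab->b; abb->a

  | aabb => bb
  | aaabb => abb => a
  | aaaaa => aaa => a
  | bababab => bbabab => bbbab => bbbb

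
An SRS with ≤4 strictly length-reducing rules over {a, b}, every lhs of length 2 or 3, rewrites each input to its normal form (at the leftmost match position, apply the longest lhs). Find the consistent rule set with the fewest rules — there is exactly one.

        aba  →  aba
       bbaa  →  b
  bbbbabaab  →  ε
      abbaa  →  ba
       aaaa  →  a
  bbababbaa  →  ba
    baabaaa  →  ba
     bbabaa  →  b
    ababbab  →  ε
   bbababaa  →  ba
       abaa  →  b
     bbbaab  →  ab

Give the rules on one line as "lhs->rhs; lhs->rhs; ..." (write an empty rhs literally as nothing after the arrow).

  | aba
  | bbaa => aa => b
  | bbbbabaab => bbabaab => abaab => aab => bb => ε
  | abbaa => aaa => ba

aa->b; baa->a; bab->ba; bb->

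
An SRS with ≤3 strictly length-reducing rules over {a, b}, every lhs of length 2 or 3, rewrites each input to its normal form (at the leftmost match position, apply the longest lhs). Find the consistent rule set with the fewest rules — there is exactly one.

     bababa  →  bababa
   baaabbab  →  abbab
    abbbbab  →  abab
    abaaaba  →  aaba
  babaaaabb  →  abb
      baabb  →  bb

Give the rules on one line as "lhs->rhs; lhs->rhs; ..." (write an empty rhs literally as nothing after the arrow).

baa->; bbb->

  | bababa
  | baaabbab => abbab
  | abbbbab => abab
  | abaaaba => aaba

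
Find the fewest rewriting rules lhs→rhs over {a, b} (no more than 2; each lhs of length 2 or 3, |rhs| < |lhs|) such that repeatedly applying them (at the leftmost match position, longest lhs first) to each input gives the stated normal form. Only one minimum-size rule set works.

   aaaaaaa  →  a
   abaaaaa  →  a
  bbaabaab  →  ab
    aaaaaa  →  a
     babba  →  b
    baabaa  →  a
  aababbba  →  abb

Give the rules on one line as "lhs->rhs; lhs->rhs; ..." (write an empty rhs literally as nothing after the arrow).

aa->a; ba->

  | aaaaaaa => aaaaaa => aaaaa => aaaa => aaa => aa => a
  | abaaaaa => aaaaa => aaaa => aaa => aa => a
  | bbaabaab => babaab => baab => ab
  | aaaaaa => aaaaa => aaaa => aaa => aa => a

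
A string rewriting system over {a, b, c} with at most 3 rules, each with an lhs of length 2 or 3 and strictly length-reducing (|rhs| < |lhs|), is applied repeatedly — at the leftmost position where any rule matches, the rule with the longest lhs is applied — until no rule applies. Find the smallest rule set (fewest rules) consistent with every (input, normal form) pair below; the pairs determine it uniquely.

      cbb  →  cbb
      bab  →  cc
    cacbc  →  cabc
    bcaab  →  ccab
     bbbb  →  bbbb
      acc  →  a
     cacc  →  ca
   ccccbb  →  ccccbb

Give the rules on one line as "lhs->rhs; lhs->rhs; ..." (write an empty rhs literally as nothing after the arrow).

  | cbb
  | bab => cc
  | cacbc => cabc
  | bcaab => ccab

ac->a; bab->cc; bca->cc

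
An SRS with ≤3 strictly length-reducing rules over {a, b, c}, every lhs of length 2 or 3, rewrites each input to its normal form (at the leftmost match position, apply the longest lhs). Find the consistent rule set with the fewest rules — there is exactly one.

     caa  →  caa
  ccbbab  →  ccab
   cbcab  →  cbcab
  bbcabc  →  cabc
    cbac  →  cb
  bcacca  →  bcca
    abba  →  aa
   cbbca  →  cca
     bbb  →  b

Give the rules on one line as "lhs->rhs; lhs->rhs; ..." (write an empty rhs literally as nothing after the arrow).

ac->; bb->

  | caa
  | ccbbab => ccab
  | cbcab
  | bbcabc => cabc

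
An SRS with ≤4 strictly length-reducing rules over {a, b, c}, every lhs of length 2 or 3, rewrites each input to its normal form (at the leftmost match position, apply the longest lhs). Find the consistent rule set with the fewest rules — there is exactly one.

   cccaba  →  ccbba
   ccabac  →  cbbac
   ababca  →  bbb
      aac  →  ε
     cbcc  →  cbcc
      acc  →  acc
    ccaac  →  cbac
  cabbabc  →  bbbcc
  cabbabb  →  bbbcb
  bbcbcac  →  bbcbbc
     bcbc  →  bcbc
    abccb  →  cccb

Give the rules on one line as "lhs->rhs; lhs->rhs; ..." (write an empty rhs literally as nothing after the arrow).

aac->; ab->c; ca->b

  | cccaba => ccbba
  | ccabac => cbbac
  | ababca => cabca => bbca => bbb
  | aac => ε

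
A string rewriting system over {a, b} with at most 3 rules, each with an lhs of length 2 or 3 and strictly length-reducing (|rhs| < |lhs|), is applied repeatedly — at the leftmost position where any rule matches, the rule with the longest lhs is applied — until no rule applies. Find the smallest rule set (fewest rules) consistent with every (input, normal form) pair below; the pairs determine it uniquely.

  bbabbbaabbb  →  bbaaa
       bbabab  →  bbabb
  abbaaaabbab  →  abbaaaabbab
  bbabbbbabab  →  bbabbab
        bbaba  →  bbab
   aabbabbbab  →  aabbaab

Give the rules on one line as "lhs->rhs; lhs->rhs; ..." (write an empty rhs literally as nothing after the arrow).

  | bbabbbaabbb => bbaaabbb => bbaaa
  | bbabab => bbabb
  | abbaaaabbab
  | bbabbbbabab => bbababab => bbabbab

aba->ab; bbb->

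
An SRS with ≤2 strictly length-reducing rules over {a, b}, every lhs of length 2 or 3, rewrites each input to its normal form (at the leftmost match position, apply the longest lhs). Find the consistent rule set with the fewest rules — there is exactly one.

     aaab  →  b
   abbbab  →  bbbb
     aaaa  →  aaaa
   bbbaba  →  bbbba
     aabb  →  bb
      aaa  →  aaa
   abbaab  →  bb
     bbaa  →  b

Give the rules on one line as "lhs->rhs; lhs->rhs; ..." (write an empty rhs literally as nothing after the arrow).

ab->b; baa->

  | aaab => aab => ab => b
  | abbbab => bbbab => bbbb
  | aaaa
  | bbbaba => bbbba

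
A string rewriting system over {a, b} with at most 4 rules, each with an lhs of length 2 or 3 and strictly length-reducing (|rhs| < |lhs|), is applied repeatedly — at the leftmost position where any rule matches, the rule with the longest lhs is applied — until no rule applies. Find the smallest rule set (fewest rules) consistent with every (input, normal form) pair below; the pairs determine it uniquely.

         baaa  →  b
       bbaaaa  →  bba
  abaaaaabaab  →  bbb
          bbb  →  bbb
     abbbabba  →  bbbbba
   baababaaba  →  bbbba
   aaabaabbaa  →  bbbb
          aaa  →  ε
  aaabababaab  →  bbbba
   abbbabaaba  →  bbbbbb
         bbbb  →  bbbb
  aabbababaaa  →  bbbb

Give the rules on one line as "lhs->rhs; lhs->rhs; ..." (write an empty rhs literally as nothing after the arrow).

aa->b; aaa->; aab->ba; ab->b

  | baaa => b
  | bbaaaa => bba
  | abaaaaabaab => baaaaabaab => baabaab => bbaaab => bbb
  | bbb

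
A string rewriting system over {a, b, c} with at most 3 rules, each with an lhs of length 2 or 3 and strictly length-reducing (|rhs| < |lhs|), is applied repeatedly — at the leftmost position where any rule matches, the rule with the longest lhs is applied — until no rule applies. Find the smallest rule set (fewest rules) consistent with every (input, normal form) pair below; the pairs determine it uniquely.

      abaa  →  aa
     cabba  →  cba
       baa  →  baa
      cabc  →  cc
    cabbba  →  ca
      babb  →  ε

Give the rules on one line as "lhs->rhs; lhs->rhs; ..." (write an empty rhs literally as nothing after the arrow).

ab->; bb->

  | abaa => aa
  | cabba => cba
  | baa
  | cabc => cc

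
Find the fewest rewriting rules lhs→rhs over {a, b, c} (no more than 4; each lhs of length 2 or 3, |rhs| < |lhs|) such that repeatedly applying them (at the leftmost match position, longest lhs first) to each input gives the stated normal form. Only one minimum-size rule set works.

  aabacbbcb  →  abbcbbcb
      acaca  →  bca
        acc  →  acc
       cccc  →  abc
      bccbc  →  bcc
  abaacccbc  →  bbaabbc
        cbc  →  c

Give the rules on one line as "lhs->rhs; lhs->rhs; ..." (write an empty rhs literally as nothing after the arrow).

  | aabacbbcb => abbcbbcb
  | acaca => bca
  | acc
  | cccc => abc

aba->bb; aca->b; cbc->c; ccc->ab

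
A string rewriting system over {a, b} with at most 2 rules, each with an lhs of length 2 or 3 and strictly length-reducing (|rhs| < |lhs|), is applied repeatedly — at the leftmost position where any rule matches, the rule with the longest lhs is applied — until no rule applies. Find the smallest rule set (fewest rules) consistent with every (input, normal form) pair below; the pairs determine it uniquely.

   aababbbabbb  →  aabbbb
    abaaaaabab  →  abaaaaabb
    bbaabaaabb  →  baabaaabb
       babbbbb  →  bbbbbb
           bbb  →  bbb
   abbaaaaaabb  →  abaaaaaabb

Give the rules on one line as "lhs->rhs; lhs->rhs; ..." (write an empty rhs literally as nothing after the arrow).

  | aababbbabbb => aabbbbabbb => aabbbabbb => aabbabbb => aababbb => aabbbb
  | abaaaaabab => abaaaaabb
  | bbaabaaabb => baabaaabb
  | babbbbb => bbbbbb

bab->bb; bba->ba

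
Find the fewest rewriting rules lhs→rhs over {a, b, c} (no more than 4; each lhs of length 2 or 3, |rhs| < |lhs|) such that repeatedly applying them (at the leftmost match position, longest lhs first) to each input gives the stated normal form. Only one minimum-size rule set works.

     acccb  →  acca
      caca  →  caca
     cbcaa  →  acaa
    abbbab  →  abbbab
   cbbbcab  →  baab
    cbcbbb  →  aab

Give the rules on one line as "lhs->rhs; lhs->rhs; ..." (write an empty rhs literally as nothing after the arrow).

abc->ba; cb->a; cbb->a

  | acccb => acca
  | caca
  | cbcaa => acaa
  | abbbab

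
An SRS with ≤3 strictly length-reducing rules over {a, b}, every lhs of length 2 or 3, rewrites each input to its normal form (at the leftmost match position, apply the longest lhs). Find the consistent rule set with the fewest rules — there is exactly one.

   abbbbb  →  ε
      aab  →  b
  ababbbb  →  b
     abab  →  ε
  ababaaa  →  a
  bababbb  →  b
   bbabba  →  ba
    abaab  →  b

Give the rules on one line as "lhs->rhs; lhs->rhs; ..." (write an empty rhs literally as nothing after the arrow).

  | abbbbb => bbbb => bb => ε
  | aab => b
  | ababbbb => abbbb => bbb => b
  | abab => ab => ε

aa->; ab->; bb->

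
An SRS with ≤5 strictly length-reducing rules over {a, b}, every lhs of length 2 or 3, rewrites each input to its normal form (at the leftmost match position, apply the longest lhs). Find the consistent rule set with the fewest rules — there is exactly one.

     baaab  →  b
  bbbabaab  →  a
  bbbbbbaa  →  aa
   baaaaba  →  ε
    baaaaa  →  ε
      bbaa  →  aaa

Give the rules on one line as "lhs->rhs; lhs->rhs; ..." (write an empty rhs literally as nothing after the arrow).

  | baaab => baab => bab => b
  | bbbabaab => ababaab => abaab => aab => a
  | bbbbbbaa => abbbbaa => bbbaa => abaa => aa
  | baaaaba => baaaba => baaba => baba => ba => ε

ab->; ba->; baa->ba; bb->a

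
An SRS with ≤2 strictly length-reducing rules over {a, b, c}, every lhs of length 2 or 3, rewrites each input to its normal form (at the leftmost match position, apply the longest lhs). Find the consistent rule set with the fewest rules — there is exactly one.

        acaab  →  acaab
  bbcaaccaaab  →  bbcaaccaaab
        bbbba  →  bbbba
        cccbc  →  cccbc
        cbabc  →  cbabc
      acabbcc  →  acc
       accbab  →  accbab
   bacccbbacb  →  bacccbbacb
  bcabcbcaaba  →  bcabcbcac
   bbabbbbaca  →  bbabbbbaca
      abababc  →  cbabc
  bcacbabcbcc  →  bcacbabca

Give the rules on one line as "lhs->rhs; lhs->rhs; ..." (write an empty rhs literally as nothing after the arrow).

aba->c; bcc->a

  | acaab
  | bbcaaccaaab
  | bbbba
  | cccbc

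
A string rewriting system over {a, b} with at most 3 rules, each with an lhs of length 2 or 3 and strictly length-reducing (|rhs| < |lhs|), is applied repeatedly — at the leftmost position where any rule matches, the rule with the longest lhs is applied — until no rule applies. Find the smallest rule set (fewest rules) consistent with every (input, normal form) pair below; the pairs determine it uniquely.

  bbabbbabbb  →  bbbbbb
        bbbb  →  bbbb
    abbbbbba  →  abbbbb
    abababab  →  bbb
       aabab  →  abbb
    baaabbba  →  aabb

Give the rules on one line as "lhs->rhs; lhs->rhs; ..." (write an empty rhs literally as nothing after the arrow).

  | bbabbbabbb => bbbbabbb => bbbbbb
  | bbbb
  | abbbbbba => abbbbb
  | abababab => bbbabab => bbbab => bbb

aba->bb; ba->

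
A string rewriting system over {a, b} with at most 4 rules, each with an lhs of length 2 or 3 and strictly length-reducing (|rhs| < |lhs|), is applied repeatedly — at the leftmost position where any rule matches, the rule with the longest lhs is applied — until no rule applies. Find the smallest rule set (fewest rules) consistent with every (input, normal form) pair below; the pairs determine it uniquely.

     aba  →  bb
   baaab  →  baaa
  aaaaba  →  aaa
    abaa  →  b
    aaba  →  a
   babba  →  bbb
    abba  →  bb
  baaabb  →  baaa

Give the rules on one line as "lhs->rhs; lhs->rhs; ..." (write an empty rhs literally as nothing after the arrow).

  | aba => bb
  | baaab => baaa
  | aaaaba => aaabb => aaab => aaa
  | abaa => bba => b

ab->a; aba->bb; bba->b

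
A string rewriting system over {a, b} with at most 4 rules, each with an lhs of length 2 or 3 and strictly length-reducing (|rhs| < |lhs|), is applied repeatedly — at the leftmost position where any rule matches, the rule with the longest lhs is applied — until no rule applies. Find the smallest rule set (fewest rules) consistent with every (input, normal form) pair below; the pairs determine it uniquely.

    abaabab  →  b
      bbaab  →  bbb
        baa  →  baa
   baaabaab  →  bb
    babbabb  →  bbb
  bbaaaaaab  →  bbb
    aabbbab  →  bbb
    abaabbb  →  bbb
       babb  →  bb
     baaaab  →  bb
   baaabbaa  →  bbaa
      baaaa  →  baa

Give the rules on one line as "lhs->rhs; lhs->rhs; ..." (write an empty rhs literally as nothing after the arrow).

aaa->a; aab->b; ab->

  | abaabab => aabab => bab => b
  | bbaab => bbb
  | baa
  | baaabaab => babaab => baab => bb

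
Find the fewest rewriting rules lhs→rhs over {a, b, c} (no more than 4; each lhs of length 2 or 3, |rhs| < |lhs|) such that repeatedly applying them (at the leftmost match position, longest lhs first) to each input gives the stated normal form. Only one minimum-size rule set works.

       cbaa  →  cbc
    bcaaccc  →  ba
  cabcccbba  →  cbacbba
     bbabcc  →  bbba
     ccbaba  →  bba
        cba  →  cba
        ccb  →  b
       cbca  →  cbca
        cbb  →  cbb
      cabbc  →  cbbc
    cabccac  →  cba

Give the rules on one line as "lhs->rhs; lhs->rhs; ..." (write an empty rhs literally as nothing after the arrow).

  | cbaa => cbc
  | bcaaccc => bccccc => baccc => baac => bcc => ba
  | cabcccbba => cbcccbba => cbacbba
  | bbabcc => bbbcc => bbba

aa->c; ab->b; cc->a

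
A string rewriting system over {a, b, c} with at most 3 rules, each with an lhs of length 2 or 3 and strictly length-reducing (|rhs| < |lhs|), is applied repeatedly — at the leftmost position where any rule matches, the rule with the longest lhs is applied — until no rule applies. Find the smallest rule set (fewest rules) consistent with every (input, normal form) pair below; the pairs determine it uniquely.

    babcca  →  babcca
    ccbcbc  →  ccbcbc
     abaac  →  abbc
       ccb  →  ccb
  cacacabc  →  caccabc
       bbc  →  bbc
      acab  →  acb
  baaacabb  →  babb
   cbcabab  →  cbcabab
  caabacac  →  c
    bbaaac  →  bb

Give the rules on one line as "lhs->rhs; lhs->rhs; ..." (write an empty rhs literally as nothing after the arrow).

aa->b; aca->ac; bac->

  | babcca
  | ccbcbc
  | abaac => abbc
  | ccb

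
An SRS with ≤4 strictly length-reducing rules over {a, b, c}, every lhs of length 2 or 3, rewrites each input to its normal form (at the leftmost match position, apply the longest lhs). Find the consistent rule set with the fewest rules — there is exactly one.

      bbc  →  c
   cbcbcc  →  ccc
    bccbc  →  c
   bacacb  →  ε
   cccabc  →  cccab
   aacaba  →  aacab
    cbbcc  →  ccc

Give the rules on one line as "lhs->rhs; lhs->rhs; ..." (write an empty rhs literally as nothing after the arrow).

  | bbc => c
  | cbcbcc => cbbcc => ccc
  | bccbc => bcbc => bbc => c
  | bacacb => bcacb => bacb => bcb => bb => ε

ba->b; bb->; bc->b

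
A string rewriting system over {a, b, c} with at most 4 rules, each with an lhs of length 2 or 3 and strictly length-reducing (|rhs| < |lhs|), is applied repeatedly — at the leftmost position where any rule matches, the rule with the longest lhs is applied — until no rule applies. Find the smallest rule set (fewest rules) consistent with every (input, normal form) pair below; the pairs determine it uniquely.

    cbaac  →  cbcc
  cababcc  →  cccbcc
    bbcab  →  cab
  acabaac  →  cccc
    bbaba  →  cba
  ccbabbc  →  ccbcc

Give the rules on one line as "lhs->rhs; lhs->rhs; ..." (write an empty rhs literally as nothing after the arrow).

aa->c; aba->cc; ac->c; bb->a

  | cbaac => cbcc
  | cababcc => cccbcc
  | bbcab => acab => cab
  | acabaac => cabaac => cccac => cccc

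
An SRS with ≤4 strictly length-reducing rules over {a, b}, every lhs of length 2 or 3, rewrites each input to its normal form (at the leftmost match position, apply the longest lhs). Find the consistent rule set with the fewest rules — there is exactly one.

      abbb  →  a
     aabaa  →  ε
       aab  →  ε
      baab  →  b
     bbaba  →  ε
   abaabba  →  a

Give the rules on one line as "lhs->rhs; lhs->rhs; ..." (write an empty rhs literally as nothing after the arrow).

aa->a; ab->; aba->ab; bb->a

  | abbb => bb => a
  | aabaa => abaa => aba => ab => ε
  | aab => ab => ε
  | baab => bab => b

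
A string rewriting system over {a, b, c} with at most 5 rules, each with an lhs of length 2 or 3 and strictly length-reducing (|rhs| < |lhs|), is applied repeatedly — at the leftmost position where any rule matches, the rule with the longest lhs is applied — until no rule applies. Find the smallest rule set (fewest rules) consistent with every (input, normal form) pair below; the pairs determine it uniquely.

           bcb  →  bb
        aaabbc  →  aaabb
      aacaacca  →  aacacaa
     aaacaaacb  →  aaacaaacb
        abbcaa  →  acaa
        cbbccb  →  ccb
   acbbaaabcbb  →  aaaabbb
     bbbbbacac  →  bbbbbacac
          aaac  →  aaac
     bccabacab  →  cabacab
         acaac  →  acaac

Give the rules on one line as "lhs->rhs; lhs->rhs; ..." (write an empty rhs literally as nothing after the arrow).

acc->ca; bc->b; bca->ca; cbb->

  | bcb => bb
  | aaabbc => aaabb
  | aacaacca => aacacaa
  | aaacaaacb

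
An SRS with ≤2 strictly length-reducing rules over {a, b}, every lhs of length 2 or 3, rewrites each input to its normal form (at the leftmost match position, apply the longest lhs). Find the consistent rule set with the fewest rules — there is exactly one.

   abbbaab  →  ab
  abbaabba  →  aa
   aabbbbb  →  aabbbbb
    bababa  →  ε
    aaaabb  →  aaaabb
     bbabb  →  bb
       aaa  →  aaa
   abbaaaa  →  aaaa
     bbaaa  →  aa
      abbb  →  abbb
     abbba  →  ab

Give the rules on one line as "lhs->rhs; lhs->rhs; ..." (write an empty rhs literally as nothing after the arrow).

  | abbbaab => abab => ab
  | abbaabba => aabba => aa
  | aabbbbb
  | bababa => baba => ba => ε

ba->; bba->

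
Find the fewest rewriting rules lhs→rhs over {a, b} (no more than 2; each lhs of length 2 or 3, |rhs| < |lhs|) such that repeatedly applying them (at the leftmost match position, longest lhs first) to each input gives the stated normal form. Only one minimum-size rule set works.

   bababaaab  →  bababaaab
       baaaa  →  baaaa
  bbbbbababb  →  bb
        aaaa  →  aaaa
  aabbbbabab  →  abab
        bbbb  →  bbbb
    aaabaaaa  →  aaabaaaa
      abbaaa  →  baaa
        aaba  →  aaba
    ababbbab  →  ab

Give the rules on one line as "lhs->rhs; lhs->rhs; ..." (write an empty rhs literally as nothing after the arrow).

abb->b; bba->a

  | bababaaab
  | baaaa
  | bbbbbababb => bbbababb => bababb => babb => bb
  | aaaa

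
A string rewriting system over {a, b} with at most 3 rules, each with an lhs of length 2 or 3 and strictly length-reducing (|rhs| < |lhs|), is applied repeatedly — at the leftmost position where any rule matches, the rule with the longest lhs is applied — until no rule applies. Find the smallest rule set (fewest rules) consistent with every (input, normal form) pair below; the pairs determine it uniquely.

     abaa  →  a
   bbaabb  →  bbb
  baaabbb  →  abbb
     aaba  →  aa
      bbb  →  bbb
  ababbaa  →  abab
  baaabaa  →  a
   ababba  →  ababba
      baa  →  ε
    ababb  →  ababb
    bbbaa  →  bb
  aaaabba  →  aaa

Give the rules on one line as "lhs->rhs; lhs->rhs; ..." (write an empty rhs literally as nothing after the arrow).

aab->a; baa->

  | abaa => a
  | bbaabb => bbb
  | baaabbb => abbb
  | aaba => aa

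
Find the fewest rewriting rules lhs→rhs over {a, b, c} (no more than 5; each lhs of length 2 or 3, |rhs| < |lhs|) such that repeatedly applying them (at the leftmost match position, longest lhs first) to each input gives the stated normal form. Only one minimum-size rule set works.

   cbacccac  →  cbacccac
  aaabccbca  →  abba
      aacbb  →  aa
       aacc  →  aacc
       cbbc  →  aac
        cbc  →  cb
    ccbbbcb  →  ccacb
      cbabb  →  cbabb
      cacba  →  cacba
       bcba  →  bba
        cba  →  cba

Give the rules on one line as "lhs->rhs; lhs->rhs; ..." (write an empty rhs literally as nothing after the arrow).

  | cbacccac
  | aaabccbca => abccbca => abcbca => abbca => abba
  | aacbb => aaaa => aa
  | aacc

aaa->a; aab->ca; bc->b; cbb->aa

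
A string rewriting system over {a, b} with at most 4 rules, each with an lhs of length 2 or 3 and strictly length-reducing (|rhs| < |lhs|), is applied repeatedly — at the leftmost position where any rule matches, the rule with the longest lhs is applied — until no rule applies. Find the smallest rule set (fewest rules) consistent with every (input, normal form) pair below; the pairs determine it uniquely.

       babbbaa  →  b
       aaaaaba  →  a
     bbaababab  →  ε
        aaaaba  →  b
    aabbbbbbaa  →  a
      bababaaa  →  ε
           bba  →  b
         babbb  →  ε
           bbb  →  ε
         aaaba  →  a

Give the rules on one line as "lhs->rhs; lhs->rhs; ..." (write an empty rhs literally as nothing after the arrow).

  | babbbaa => bbbaa => abaa => aa => b
  | aaaaaba => bbaaba => aaaba => bbba => aba => a
  | bbaababab => aaababab => bbbabab => ababab => abab => ab => ε
  | aaaaba => bbaba => aaba => bba => aa => b

aa->b; aaa->bb; ab->; bb->a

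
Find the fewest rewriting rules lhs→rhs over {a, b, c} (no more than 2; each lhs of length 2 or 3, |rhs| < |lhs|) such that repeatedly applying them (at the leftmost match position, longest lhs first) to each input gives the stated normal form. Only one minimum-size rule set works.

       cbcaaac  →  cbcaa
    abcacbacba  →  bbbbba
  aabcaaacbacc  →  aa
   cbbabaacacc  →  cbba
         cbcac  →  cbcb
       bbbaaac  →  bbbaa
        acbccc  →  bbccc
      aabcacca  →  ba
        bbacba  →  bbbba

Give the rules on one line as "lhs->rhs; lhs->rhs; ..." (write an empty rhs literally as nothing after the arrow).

ab->a; ac->b

  | cbcaaac => cbcaab => cbcaa
  | abcacbacba => acacbacba => bacbacba => bbbacba => bbbbba
  | aabcaaacbacc => aacaaacbacc => abaaacbacc => aaaacbacc => aaabbacc => aaabacc => aaaacc => aaabc => aaac => aab => aa
  | cbbabaacacc => cbbaaacacc => cbbaabacc => cbbaaacc => cbbaabc => cbbaac => cbbab => cbba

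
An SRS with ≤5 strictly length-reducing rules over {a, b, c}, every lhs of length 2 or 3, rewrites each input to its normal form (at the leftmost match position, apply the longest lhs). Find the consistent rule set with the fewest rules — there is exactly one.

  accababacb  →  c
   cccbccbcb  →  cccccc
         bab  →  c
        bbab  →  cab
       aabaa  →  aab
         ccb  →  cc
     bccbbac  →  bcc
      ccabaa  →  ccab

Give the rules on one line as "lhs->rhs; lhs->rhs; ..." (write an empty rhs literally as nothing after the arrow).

  | accababacb => cababacb => cabbacb => cacacb => cacb => cb => c
  | cccbccbcb => cccccbcb => ccccccb => cccccc
  | bab => bb => c
  | bbab => cab

ac->; ba->b; bb->c; cb->c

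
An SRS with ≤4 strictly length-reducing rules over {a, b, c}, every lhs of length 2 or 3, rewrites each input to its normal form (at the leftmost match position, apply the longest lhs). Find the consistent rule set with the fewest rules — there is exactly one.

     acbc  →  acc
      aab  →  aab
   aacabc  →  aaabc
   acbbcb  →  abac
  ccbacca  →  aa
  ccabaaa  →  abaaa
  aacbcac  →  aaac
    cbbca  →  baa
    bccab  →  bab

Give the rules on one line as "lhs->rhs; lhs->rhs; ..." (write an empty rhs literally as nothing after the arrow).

ca->a; cb->c; cbb->ba

  | acbc => acc
  | aab
  | aacabc => aaabc
  | acbbcb => abacb => abac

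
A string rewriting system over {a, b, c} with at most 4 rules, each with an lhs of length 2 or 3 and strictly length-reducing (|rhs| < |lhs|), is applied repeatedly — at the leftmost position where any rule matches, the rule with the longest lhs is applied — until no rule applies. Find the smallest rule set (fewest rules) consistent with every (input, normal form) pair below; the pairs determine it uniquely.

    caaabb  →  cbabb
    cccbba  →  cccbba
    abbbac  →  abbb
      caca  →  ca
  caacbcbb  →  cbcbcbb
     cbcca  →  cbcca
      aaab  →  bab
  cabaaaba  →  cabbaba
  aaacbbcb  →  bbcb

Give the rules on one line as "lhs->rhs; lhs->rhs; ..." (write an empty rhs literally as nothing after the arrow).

  | caaabb => cbabb
  | cccbba
  | abbbac => abbb
  | caca => ca

aa->b; ac->; acb->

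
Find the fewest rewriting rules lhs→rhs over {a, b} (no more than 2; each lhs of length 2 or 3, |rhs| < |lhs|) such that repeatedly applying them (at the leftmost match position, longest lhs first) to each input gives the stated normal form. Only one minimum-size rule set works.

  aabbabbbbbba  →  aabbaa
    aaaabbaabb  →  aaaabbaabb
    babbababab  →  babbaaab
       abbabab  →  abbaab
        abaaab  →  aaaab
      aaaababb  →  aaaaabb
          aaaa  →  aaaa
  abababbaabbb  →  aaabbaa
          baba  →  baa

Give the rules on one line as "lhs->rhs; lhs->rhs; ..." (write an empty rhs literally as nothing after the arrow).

  | aabbabbbbbba => aabbabbba => aabbaa
  | aaaabbaabb
  | babbababab => babbaabab => babbaaab
  | abbabab => abbaab

aba->aa; bbb->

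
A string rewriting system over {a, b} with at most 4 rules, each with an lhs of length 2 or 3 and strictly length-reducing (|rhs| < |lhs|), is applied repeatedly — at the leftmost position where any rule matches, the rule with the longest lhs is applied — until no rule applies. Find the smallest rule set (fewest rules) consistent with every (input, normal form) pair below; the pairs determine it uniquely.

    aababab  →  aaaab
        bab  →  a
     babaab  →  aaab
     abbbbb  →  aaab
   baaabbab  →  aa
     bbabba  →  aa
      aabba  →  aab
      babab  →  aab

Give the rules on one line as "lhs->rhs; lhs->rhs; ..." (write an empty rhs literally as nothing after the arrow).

ba->; bab->a; bbb->ab

  | aababab => aaaab
  | bab => a
  | babaab => aaab
  | abbbbb => aabbb => aaab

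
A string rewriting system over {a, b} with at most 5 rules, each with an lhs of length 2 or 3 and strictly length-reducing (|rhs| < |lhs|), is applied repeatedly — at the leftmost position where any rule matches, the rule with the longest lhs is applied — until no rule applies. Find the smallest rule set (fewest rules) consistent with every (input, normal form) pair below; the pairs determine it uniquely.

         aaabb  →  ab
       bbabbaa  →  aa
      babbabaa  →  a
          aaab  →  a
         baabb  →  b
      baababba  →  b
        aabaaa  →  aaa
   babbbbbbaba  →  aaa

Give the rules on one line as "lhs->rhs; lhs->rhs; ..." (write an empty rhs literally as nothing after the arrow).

aab->; aba->b; ba->a; bab->aa

  | aaabb => ab
  | bbabbaa => baabaa => aabaa => aa
  | babbabaa => aababaa => abaa => ba => a
  | aaab => a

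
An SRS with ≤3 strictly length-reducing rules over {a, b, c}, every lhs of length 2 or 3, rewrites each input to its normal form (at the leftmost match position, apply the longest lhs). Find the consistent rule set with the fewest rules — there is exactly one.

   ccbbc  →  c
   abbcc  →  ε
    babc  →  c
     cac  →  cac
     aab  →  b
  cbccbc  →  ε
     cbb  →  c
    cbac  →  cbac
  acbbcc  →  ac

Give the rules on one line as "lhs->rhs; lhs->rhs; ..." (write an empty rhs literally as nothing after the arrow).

  | ccbbc => bbc => c
  | abbcc => bbcc => cc => ε
  | babc => bbc => c
  | cac

ab->b; bb->; cc->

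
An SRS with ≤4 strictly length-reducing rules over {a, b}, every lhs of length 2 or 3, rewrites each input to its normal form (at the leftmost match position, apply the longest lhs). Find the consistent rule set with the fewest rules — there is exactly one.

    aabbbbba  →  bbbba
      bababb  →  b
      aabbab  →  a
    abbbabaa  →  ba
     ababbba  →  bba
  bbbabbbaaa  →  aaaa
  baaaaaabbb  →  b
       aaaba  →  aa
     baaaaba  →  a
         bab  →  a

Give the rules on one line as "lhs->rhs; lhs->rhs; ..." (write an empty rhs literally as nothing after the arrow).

aab->; ab->b; baa->; bab->a

  | aabbbbba => bbbba
  | bababb => aabb => b
  | aabbab => bab => a
  | abbbabaa => bbbabaa => bbaaa => ba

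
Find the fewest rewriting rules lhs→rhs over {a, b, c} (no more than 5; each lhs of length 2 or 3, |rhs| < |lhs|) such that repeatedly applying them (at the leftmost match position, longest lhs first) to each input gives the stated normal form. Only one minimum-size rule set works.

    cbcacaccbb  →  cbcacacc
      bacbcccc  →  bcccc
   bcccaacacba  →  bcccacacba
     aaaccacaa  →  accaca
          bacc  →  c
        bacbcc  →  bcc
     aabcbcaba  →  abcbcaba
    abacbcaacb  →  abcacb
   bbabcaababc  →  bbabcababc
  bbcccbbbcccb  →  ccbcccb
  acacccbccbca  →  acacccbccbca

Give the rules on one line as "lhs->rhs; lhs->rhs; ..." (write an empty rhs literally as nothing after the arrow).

aa->a; bac->; bbc->; cbb->c

  | cbcacaccbb => cbcacacc
  | bacbcccc => bcccc
  | bcccaacacba => bcccacacba
  | aaaccacaa => aaccacaa => accacaa => accaca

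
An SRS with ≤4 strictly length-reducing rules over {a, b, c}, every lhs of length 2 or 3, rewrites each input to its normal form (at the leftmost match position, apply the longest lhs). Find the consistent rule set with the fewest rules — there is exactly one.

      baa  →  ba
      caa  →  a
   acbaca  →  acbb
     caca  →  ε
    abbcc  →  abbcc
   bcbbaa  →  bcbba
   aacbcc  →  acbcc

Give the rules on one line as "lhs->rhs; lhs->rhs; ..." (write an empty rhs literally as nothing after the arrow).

aa->a; aca->b; ca->

  | baa => ba
  | caa => a
  | acbaca => acbb
  | caca => ca => ε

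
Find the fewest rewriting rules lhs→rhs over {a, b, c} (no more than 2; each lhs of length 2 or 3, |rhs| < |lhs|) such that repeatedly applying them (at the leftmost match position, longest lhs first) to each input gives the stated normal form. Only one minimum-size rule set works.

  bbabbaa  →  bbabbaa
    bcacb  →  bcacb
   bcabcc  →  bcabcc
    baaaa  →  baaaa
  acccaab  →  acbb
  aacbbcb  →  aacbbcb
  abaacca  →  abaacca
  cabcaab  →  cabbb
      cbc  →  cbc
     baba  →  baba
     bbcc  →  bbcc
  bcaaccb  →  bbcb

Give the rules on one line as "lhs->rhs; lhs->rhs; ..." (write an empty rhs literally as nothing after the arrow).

caa->b; ccb->cb

  | bbabbaa
  | bcacb
  | bcabcc
  | baaaa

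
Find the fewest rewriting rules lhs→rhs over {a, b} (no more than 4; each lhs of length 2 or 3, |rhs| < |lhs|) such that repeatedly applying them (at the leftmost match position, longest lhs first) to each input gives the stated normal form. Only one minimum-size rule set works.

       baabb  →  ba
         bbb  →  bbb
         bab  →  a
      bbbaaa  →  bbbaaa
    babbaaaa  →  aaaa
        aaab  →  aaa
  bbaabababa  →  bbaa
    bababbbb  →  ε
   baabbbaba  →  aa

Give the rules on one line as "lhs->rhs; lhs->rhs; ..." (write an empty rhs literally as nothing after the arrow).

  | baabb => ba
  | bbb
  | bab => a
  | bbbaaa

ab->a; aba->a; abb->; bab->a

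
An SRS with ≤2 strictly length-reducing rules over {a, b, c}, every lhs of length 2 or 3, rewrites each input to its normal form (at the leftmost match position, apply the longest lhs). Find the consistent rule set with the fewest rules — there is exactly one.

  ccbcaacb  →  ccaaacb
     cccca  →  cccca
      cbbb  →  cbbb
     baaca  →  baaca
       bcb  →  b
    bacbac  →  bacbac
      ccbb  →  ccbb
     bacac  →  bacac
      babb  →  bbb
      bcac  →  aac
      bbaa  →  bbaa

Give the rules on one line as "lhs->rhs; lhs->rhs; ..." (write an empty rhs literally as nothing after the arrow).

ab->b; bc->a

  | ccbcaacb => ccaaacb
  | cccca
  | cbbb
  | baaca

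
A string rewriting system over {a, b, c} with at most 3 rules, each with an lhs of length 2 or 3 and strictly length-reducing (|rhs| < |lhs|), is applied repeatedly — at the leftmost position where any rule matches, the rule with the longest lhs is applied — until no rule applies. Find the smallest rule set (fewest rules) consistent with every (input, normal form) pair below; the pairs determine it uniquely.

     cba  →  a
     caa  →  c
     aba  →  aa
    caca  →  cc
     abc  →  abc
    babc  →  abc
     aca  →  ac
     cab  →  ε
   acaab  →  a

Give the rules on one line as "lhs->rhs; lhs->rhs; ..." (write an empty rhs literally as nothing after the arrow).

  | cba => a
  | caa => ca => c
  | aba => aa
  | caca => cca => cc

ba->a; ca->c; cb->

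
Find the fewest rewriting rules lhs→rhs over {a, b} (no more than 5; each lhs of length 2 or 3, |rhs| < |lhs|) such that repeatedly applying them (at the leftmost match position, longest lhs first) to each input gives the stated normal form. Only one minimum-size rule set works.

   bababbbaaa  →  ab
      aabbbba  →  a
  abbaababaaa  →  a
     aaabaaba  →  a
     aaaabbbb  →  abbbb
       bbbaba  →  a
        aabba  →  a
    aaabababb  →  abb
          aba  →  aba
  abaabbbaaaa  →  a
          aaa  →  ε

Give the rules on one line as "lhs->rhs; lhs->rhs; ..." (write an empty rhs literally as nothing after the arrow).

aa->a; aaa->; bab->a; bba->a

  | bababbbaaa => aabbbaaa => abbbaaa => abaaa => ab
  | aabbbba => abbbba => abba => aa => a
  | abbaababaaa => aaababaaa => babaaa => aaaa => a
  | aaabaaba => baaba => baba => aa => a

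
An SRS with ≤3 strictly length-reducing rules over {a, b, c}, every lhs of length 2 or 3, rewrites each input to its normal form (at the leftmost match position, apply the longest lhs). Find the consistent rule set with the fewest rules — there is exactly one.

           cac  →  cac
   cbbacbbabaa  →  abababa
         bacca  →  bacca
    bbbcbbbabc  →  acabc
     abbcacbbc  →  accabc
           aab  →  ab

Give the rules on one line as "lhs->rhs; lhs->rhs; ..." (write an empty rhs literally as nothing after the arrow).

aa->a; bb->c; cb->a

  | cac
  | cbbacbbabaa => abacbbabaa => abaababaa => abababaa => abababa
  | bacca
  | bbbcbbbabc => cbcbbbabc => acbbbabc => aabbabc => abbabc => acabc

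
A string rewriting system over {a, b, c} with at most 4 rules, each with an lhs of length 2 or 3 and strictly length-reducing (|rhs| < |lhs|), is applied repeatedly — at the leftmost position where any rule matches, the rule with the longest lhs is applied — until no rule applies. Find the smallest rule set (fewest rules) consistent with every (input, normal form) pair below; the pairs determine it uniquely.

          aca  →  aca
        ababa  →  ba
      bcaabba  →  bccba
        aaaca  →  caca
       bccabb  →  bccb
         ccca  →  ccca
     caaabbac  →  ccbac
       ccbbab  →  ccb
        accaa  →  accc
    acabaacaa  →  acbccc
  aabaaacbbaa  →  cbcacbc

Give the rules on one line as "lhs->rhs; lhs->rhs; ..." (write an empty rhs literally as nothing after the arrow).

aa->c; ab->b; bb->b

  | aca
  | ababa => baba => bba => ba
  | bcaabba => bccbba => bccba
  | aaaca => caca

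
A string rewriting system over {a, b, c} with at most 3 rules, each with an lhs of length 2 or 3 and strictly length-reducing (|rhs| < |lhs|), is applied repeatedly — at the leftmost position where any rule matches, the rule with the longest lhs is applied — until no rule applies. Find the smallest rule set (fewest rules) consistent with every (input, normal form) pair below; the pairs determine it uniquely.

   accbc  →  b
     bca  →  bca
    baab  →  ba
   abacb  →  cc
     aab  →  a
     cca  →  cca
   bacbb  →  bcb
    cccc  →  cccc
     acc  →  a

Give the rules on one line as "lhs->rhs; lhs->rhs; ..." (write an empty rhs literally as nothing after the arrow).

  | accbc => acbc => abc => b
  | bca
  | baab => bac => ba
  | abacb => cacb => cab => cc

ab->c; abc->b; ac->a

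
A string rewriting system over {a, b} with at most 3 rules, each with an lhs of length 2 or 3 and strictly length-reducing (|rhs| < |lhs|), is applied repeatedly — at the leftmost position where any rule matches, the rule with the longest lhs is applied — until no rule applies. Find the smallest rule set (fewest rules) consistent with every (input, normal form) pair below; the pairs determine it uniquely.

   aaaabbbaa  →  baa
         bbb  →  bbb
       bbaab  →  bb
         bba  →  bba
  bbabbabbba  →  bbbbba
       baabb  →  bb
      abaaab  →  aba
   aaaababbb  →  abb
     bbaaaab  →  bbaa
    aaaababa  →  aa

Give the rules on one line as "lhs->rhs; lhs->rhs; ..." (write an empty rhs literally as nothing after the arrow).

aab->; bab->b

  | aaaabbbaa => aabbaa => baa
  | bbb
  | bbaab => bb
  | bba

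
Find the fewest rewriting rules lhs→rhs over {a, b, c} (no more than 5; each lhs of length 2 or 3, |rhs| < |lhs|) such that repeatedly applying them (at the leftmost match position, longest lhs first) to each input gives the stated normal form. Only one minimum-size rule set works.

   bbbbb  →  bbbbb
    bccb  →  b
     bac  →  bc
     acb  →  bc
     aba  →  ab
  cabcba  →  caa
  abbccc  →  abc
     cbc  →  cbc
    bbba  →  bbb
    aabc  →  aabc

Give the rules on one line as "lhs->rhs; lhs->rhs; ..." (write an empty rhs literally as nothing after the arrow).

  | bbbbb
  | bccb => b
  | bac => bc
  | acb => bc

acb->bc; ba->b; bcb->; bcc->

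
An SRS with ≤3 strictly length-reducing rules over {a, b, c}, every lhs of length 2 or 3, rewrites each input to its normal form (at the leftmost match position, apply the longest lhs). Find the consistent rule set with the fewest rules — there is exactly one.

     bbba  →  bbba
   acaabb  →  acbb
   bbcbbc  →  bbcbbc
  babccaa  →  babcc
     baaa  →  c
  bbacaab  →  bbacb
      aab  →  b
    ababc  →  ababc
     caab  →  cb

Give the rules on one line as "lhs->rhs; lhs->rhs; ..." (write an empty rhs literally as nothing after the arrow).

  | bbba
  | acaabb => acbb
  | bbcbbc
  | babccaa => babcc

aa->; baa->ca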